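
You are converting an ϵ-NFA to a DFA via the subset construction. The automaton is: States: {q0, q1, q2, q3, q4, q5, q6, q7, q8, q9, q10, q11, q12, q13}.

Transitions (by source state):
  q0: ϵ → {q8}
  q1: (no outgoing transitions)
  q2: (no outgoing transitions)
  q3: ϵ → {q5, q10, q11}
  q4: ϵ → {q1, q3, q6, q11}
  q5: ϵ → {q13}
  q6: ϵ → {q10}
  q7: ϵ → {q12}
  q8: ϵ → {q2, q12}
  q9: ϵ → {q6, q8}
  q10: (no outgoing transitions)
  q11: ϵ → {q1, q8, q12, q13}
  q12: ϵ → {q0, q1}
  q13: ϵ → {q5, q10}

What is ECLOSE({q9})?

{q0, q1, q2, q6, q8, q9, q10, q12}

Start with {q9}.
From q9 via ϵ: add q6, q8.
From q6 via ϵ: add q10.
From q8 via ϵ: add q2, q12.
From q12 via ϵ: add q0, q1.
No new states can be added; the closed set is {q0, q1, q2, q6, q8, q9, q10, q12}.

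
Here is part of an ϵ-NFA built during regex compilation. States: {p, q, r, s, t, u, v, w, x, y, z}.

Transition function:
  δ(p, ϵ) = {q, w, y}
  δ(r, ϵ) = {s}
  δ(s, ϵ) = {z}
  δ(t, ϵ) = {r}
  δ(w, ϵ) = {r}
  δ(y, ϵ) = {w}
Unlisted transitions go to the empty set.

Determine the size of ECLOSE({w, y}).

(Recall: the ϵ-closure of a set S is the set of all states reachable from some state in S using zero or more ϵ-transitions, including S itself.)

5

Start with {w, y}.
From w via ϵ: add r.
From r via ϵ: add s.
From s via ϵ: add z.
ϵ-closure = {r, s, w, y, z}, which has 5 states.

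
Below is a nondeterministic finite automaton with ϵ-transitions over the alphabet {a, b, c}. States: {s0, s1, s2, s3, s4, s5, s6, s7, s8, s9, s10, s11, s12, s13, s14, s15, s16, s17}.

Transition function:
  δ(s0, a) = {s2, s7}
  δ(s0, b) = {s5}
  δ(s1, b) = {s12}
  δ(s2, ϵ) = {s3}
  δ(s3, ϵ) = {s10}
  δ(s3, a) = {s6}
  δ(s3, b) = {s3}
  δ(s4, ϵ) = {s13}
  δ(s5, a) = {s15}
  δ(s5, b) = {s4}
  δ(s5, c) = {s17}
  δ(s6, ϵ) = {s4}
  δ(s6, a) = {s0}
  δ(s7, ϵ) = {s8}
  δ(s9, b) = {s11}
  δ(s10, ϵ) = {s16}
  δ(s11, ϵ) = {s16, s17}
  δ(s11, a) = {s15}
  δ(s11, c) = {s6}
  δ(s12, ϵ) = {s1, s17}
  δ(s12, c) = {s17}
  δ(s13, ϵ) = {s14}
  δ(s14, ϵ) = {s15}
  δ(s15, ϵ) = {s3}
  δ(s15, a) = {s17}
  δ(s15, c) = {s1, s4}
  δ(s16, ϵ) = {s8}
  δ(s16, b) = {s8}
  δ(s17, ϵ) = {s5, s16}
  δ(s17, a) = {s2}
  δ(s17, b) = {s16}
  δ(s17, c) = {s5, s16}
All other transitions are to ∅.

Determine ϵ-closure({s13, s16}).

{s3, s8, s10, s13, s14, s15, s16}

Start with {s13, s16}.
From s13 via ϵ: add s14.
From s16 via ϵ: add s8.
From s14 via ϵ: add s15.
From s15 via ϵ: add s3.
From s3 via ϵ: add s10.
No new states can be added; the closed set is {s3, s8, s10, s13, s14, s15, s16}.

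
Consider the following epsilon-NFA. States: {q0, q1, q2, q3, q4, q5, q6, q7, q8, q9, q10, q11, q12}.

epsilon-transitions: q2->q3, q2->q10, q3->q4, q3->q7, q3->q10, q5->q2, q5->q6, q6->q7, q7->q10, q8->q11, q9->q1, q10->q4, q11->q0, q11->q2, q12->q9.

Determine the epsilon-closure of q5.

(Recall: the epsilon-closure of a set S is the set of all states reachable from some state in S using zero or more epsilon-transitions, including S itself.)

{q2, q3, q4, q5, q6, q7, q10}

Start with {q5}.
From q5 via epsilon: add q2, q6.
From q2 via epsilon: add q3, q10.
From q6 via epsilon: add q7.
From q3 via epsilon: add q4.
No new states can be added; the closed set is {q2, q3, q4, q5, q6, q7, q10}.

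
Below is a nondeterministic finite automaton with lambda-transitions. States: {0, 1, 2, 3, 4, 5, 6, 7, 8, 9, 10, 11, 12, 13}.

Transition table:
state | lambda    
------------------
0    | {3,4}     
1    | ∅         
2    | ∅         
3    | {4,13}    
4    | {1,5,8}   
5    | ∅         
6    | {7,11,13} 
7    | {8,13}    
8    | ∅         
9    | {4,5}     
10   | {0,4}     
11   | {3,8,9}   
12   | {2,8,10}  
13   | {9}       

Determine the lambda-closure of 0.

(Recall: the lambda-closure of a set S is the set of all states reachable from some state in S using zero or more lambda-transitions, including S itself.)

Start with {0}.
From 0 via lambda: add 3, 4.
From 3 via lambda: add 13.
From 4 via lambda: add 1, 5, 8.
From 13 via lambda: add 9.
No new states can be added; the closed set is {0, 1, 3, 4, 5, 8, 9, 13}.

{0, 1, 3, 4, 5, 8, 9, 13}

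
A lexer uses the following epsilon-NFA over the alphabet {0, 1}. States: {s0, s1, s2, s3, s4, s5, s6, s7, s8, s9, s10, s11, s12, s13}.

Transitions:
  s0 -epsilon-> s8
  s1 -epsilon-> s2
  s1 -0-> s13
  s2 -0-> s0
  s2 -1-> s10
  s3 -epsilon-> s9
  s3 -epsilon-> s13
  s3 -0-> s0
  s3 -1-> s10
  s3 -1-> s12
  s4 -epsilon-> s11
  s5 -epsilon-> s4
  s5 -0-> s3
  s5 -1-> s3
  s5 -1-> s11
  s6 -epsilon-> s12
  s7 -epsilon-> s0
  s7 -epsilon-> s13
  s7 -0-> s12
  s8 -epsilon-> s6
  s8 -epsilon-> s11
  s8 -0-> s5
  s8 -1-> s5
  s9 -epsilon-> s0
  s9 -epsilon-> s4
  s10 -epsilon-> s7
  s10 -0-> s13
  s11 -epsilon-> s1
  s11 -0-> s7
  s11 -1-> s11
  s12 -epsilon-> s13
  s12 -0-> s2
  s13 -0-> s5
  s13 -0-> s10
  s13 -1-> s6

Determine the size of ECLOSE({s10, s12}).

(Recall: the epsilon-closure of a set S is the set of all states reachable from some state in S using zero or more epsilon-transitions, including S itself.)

10

Start with {s10, s12}.
From s10 via epsilon: add s7.
From s12 via epsilon: add s13.
From s7 via epsilon: add s0.
From s0 via epsilon: add s8.
From s8 via epsilon: add s6, s11.
From s11 via epsilon: add s1.
From s1 via epsilon: add s2.
epsilon-closure = {s0, s1, s2, s6, s7, s8, s10, s11, s12, s13}, which has 10 states.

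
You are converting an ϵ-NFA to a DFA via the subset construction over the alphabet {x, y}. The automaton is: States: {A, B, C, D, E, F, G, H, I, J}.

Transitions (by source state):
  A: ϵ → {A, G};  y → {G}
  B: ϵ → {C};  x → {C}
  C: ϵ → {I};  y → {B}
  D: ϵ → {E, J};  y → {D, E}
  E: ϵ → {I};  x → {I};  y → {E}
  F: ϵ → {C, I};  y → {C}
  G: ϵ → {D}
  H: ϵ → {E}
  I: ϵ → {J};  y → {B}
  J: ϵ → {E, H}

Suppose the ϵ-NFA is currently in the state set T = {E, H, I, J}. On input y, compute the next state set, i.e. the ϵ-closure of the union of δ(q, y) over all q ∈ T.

E on y → {E}.
I on y → {B}.
No y-transition from H, J.
Union after reading y: {B, E}.
Now take the ϵ-closure:
From B via ϵ: add C.
From E via ϵ: add I.
From I via ϵ: add J.
From J via ϵ: add H.
No new states can be added; the closed set is {B, C, E, H, I, J}.

{B, C, E, H, I, J}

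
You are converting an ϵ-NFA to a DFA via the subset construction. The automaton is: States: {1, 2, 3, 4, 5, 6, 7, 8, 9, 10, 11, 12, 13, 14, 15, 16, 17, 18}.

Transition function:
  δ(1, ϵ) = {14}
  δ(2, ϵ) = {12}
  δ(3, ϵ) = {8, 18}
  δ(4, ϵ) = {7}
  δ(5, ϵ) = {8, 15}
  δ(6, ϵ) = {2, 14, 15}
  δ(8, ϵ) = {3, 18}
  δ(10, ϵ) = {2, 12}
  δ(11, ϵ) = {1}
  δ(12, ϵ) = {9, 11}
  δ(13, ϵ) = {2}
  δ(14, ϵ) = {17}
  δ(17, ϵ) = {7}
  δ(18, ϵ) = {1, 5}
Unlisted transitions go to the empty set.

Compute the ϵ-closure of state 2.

Start with {2}.
From 2 via ϵ: add 12.
From 12 via ϵ: add 9, 11.
From 11 via ϵ: add 1.
From 1 via ϵ: add 14.
From 14 via ϵ: add 17.
From 17 via ϵ: add 7.
No new states can be added; the closed set is {1, 2, 7, 9, 11, 12, 14, 17}.

{1, 2, 7, 9, 11, 12, 14, 17}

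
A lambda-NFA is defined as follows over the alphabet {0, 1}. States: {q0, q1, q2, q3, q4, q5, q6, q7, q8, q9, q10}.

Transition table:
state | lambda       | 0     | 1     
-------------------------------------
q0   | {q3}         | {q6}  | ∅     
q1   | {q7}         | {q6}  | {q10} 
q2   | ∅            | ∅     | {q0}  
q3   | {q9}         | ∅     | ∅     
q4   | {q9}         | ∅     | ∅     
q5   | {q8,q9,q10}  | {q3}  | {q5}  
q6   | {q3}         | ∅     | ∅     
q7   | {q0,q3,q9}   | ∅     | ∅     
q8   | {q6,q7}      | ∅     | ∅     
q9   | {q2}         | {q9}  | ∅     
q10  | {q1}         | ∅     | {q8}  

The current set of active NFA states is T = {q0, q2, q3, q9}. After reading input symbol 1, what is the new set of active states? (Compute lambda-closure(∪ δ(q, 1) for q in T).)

{q0, q2, q3, q9}

q2 on 1 → {q0}.
No 1-transition from q0, q3, q9.
Union after reading 1: {q0}.
Now take the lambda-closure:
From q0 via lambda: add q3.
From q3 via lambda: add q9.
From q9 via lambda: add q2.
No new states can be added; the closed set is {q0, q2, q3, q9}.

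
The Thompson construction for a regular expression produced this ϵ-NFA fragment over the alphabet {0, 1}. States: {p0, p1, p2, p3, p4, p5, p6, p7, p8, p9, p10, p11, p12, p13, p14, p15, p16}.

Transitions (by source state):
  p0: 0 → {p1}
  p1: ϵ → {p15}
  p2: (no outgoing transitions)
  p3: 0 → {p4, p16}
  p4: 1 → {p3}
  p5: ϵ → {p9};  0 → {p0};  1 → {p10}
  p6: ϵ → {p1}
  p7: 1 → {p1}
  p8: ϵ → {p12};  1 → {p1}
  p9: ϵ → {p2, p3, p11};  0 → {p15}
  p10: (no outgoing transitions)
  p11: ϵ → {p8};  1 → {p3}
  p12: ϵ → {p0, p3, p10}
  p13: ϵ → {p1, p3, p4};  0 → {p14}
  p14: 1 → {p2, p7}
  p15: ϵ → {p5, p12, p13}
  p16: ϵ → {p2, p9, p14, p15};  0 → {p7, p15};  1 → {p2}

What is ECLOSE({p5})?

{p0, p2, p3, p5, p8, p9, p10, p11, p12}

Start with {p5}.
From p5 via ϵ: add p9.
From p9 via ϵ: add p2, p3, p11.
From p11 via ϵ: add p8.
From p8 via ϵ: add p12.
From p12 via ϵ: add p0, p10.
No new states can be added; the closed set is {p0, p2, p3, p5, p8, p9, p10, p11, p12}.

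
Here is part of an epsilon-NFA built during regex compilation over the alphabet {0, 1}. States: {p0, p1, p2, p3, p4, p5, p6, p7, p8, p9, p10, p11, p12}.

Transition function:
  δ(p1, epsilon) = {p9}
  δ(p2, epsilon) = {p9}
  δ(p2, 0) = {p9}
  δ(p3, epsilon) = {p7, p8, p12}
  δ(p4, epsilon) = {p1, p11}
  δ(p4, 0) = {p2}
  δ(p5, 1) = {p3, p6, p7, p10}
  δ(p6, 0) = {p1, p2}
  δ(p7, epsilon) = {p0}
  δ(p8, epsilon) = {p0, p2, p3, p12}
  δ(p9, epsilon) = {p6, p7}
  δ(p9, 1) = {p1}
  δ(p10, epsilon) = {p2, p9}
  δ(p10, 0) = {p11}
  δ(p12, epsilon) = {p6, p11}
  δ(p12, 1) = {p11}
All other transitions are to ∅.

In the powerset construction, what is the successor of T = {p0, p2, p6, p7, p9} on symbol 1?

p9 on 1 → {p1}.
No 1-transition from p0, p2, p6, p7.
Union after reading 1: {p1}.
Now take the epsilon-closure:
From p1 via epsilon: add p9.
From p9 via epsilon: add p6, p7.
From p7 via epsilon: add p0.
No new states can be added; the closed set is {p0, p1, p6, p7, p9}.

{p0, p1, p6, p7, p9}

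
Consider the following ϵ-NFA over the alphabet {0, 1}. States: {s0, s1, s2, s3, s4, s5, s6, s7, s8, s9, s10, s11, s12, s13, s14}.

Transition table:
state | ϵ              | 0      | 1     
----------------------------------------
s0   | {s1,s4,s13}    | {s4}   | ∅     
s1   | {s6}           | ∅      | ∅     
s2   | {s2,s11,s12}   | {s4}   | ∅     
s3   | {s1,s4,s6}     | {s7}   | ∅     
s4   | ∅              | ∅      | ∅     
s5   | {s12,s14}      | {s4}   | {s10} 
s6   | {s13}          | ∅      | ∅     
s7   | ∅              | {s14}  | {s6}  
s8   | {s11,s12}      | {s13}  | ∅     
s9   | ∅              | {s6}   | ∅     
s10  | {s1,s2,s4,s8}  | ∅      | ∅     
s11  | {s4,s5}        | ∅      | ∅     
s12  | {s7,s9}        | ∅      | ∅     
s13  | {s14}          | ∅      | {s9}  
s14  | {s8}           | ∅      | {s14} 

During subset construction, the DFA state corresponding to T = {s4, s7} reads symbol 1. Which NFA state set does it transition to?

s7 on 1 → {s6}.
No 1-transition from s4.
Union after reading 1: {s6}.
Now take the ϵ-closure:
From s6 via ϵ: add s13.
From s13 via ϵ: add s14.
From s14 via ϵ: add s8.
From s8 via ϵ: add s11, s12.
From s11 via ϵ: add s4, s5.
From s12 via ϵ: add s7, s9.
No new states can be added; the closed set is {s4, s5, s6, s7, s8, s9, s11, s12, s13, s14}.

{s4, s5, s6, s7, s8, s9, s11, s12, s13, s14}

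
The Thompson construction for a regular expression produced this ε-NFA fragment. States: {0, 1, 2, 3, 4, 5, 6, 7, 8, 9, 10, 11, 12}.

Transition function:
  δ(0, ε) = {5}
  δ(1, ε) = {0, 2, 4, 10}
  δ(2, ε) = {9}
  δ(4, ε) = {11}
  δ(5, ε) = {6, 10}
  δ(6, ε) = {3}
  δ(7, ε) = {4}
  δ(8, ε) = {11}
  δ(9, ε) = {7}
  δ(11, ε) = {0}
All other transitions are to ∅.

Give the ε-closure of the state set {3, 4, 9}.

{0, 3, 4, 5, 6, 7, 9, 10, 11}

Start with {3, 4, 9}.
From 4 via ε: add 11.
From 9 via ε: add 7.
From 11 via ε: add 0.
From 0 via ε: add 5.
From 5 via ε: add 6, 10.
No new states can be added; the closed set is {0, 3, 4, 5, 6, 7, 9, 10, 11}.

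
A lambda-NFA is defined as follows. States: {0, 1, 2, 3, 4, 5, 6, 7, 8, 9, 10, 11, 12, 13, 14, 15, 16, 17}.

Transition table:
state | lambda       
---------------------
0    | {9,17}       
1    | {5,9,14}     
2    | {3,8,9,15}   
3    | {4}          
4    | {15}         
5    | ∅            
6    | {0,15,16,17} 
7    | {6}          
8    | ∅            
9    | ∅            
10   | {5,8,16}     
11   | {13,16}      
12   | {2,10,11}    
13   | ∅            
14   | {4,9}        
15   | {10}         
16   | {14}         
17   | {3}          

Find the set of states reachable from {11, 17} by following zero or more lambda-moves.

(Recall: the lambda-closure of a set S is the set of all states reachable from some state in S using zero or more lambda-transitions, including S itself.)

{3, 4, 5, 8, 9, 10, 11, 13, 14, 15, 16, 17}

Start with {11, 17}.
From 11 via lambda: add 13, 16.
From 17 via lambda: add 3.
From 3 via lambda: add 4.
From 16 via lambda: add 14.
From 4 via lambda: add 15.
From 14 via lambda: add 9.
From 15 via lambda: add 10.
From 10 via lambda: add 5, 8.
No new states can be added; the closed set is {3, 4, 5, 8, 9, 10, 11, 13, 14, 15, 16, 17}.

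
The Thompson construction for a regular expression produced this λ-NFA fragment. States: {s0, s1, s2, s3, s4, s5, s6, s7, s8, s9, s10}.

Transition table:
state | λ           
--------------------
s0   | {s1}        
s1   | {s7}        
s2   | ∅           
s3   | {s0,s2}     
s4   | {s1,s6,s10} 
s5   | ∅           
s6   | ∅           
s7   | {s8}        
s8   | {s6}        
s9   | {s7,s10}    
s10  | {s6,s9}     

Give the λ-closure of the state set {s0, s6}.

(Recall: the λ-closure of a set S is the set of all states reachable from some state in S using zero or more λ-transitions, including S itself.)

Start with {s0, s6}.
From s0 via λ: add s1.
From s1 via λ: add s7.
From s7 via λ: add s8.
No new states can be added; the closed set is {s0, s1, s6, s7, s8}.

{s0, s1, s6, s7, s8}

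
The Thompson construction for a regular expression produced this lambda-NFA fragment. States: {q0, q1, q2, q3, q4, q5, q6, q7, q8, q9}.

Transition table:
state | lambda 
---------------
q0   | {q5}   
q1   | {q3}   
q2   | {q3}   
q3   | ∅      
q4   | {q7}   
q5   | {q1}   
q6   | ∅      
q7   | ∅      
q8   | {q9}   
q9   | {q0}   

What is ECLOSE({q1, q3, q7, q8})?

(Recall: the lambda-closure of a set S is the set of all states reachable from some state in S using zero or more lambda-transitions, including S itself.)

{q0, q1, q3, q5, q7, q8, q9}

Start with {q1, q3, q7, q8}.
From q8 via lambda: add q9.
From q9 via lambda: add q0.
From q0 via lambda: add q5.
No new states can be added; the closed set is {q0, q1, q3, q5, q7, q8, q9}.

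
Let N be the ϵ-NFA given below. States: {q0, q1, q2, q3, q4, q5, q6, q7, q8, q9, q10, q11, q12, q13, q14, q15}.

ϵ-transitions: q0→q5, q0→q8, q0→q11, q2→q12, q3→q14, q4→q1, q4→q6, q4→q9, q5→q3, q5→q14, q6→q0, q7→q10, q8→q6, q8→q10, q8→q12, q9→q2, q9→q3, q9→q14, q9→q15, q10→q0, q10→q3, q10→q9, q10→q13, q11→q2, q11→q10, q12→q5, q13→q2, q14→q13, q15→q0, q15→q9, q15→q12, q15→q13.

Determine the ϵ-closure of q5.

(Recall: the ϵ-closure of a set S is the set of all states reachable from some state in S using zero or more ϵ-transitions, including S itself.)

Start with {q5}.
From q5 via ϵ: add q3, q14.
From q14 via ϵ: add q13.
From q13 via ϵ: add q2.
From q2 via ϵ: add q12.
No new states can be added; the closed set is {q2, q3, q5, q12, q13, q14}.

{q2, q3, q5, q12, q13, q14}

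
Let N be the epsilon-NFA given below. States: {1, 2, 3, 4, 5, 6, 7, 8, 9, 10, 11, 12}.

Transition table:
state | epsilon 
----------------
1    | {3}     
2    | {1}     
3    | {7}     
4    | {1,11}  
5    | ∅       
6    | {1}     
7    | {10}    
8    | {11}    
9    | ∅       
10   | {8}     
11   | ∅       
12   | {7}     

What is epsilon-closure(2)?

Start with {2}.
From 2 via epsilon: add 1.
From 1 via epsilon: add 3.
From 3 via epsilon: add 7.
From 7 via epsilon: add 10.
From 10 via epsilon: add 8.
From 8 via epsilon: add 11.
No new states can be added; the closed set is {1, 2, 3, 7, 8, 10, 11}.

{1, 2, 3, 7, 8, 10, 11}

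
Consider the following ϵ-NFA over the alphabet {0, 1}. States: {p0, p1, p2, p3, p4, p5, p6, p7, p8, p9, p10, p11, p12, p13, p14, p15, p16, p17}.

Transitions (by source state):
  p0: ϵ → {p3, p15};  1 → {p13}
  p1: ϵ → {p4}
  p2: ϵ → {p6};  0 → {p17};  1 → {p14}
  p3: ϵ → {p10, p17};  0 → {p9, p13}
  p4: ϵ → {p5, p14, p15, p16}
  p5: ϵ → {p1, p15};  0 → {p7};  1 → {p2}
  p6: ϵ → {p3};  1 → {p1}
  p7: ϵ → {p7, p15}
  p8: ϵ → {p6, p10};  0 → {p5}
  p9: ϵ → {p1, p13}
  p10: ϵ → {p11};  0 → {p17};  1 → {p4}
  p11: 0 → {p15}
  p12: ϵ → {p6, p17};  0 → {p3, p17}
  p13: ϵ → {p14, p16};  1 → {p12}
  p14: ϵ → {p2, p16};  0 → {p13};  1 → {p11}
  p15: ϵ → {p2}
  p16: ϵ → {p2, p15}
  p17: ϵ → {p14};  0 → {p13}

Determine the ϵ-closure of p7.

Start with {p7}.
From p7 via ϵ: add p15.
From p15 via ϵ: add p2.
From p2 via ϵ: add p6.
From p6 via ϵ: add p3.
From p3 via ϵ: add p10, p17.
From p10 via ϵ: add p11.
From p17 via ϵ: add p14.
From p14 via ϵ: add p16.
No new states can be added; the closed set is {p2, p3, p6, p7, p10, p11, p14, p15, p16, p17}.

{p2, p3, p6, p7, p10, p11, p14, p15, p16, p17}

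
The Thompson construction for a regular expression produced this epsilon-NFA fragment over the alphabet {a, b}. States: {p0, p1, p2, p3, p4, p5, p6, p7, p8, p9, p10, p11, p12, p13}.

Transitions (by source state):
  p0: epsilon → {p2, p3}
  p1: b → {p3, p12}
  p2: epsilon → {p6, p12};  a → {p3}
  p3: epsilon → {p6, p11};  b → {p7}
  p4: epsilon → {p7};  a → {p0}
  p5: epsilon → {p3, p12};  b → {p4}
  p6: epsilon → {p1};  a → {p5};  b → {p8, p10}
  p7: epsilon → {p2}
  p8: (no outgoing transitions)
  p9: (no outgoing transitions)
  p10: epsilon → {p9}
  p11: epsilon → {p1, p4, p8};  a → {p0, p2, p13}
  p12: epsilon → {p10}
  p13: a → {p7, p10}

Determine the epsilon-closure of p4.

{p1, p2, p4, p6, p7, p9, p10, p12}

Start with {p4}.
From p4 via epsilon: add p7.
From p7 via epsilon: add p2.
From p2 via epsilon: add p6, p12.
From p6 via epsilon: add p1.
From p12 via epsilon: add p10.
From p10 via epsilon: add p9.
No new states can be added; the closed set is {p1, p2, p4, p6, p7, p9, p10, p12}.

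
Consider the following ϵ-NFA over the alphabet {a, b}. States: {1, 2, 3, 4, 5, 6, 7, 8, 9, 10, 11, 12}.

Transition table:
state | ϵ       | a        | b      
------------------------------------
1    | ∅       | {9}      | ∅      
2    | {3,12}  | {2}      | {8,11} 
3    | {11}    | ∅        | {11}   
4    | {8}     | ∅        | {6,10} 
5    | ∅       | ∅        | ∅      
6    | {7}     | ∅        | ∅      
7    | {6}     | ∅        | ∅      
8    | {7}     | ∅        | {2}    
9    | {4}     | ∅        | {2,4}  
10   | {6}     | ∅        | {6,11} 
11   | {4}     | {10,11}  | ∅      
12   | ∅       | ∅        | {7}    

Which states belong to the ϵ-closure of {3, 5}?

Start with {3, 5}.
From 3 via ϵ: add 11.
From 11 via ϵ: add 4.
From 4 via ϵ: add 8.
From 8 via ϵ: add 7.
From 7 via ϵ: add 6.
No new states can be added; the closed set is {3, 4, 5, 6, 7, 8, 11}.

{3, 4, 5, 6, 7, 8, 11}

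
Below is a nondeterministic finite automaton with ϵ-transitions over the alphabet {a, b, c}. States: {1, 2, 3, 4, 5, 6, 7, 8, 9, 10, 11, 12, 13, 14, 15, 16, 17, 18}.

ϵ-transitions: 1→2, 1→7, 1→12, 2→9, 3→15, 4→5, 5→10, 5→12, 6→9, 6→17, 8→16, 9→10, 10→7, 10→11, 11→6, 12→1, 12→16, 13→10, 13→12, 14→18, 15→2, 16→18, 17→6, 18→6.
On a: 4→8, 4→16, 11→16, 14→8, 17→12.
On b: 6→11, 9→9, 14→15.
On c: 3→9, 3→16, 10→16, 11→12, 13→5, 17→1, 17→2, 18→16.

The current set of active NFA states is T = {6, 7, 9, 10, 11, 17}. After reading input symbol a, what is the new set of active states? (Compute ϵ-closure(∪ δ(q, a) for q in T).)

{1, 2, 6, 7, 9, 10, 11, 12, 16, 17, 18}

11 on a → {16}.
17 on a → {12}.
No a-transition from 6, 7, 9, 10.
Union after reading a: {12, 16}.
Now take the ϵ-closure:
From 12 via ϵ: add 1.
From 16 via ϵ: add 18.
From 1 via ϵ: add 2, 7.
From 18 via ϵ: add 6.
From 2 via ϵ: add 9.
From 6 via ϵ: add 17.
From 9 via ϵ: add 10.
From 10 via ϵ: add 11.
No new states can be added; the closed set is {1, 2, 6, 7, 9, 10, 11, 12, 16, 17, 18}.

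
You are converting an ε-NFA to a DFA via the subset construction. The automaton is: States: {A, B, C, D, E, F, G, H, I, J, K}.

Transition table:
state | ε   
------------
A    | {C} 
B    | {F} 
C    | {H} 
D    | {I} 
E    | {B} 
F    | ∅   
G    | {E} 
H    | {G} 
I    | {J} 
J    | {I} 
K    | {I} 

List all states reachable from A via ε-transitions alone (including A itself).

{A, B, C, E, F, G, H}

Start with {A}.
From A via ε: add C.
From C via ε: add H.
From H via ε: add G.
From G via ε: add E.
From E via ε: add B.
From B via ε: add F.
No new states can be added; the closed set is {A, B, C, E, F, G, H}.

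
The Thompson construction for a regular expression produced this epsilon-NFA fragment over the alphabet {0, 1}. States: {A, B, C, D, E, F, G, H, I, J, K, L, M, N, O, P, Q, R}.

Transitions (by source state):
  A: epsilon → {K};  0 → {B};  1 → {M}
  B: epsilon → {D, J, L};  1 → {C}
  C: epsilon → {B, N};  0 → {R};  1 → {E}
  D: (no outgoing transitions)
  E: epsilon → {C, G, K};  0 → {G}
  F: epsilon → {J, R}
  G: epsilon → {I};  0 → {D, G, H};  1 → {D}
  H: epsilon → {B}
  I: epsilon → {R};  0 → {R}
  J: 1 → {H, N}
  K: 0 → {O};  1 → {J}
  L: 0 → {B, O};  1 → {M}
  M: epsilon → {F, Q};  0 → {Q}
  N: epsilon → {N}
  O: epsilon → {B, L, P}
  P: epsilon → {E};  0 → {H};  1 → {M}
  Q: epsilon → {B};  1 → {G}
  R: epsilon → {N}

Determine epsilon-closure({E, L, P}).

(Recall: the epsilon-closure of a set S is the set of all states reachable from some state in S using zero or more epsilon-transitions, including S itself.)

{B, C, D, E, G, I, J, K, L, N, P, R}

Start with {E, L, P}.
From E via epsilon: add C, G, K.
From C via epsilon: add B, N.
From G via epsilon: add I.
From B via epsilon: add D, J.
From I via epsilon: add R.
No new states can be added; the closed set is {B, C, D, E, G, I, J, K, L, N, P, R}.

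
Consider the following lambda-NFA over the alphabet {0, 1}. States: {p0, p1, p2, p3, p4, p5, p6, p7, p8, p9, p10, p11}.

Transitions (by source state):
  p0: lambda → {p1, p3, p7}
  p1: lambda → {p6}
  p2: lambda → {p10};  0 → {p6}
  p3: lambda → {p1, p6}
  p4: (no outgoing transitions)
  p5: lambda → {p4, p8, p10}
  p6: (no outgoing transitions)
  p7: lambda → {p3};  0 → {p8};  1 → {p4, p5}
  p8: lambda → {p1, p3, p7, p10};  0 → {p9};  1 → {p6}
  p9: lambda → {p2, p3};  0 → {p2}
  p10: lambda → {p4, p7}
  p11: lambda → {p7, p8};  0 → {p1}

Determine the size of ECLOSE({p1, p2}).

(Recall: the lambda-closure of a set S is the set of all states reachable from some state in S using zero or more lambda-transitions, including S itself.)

7

Start with {p1, p2}.
From p1 via lambda: add p6.
From p2 via lambda: add p10.
From p10 via lambda: add p4, p7.
From p7 via lambda: add p3.
lambda-closure = {p1, p2, p3, p4, p6, p7, p10}, which has 7 states.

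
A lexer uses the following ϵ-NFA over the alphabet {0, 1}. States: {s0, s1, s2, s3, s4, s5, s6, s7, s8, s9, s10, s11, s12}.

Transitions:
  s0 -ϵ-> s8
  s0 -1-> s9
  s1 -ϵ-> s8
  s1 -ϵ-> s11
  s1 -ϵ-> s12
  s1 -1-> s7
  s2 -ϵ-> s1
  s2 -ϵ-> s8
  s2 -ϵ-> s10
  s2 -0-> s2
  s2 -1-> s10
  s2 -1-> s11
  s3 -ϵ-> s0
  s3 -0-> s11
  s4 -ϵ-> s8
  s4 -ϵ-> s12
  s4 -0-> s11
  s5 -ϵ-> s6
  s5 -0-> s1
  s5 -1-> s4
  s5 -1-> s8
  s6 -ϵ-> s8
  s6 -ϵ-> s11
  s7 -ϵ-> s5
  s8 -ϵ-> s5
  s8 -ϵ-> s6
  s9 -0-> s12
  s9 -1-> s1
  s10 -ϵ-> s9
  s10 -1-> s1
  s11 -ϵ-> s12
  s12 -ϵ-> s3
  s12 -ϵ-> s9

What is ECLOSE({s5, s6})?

{s0, s3, s5, s6, s8, s9, s11, s12}

Start with {s5, s6}.
From s6 via ϵ: add s8, s11.
From s11 via ϵ: add s12.
From s12 via ϵ: add s3, s9.
From s3 via ϵ: add s0.
No new states can be added; the closed set is {s0, s3, s5, s6, s8, s9, s11, s12}.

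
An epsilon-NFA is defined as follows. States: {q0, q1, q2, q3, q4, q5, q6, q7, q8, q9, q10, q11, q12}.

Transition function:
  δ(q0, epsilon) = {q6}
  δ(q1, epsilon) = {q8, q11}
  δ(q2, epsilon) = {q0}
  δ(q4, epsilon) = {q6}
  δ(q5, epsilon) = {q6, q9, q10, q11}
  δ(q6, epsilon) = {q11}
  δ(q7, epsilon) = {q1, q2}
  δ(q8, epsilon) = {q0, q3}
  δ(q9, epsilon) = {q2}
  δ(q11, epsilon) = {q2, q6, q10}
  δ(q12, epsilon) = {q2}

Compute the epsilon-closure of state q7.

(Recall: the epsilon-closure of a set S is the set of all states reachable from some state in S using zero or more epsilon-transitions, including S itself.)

Start with {q7}.
From q7 via epsilon: add q1, q2.
From q1 via epsilon: add q8, q11.
From q2 via epsilon: add q0.
From q0 via epsilon: add q6.
From q8 via epsilon: add q3.
From q11 via epsilon: add q10.
No new states can be added; the closed set is {q0, q1, q2, q3, q6, q7, q8, q10, q11}.

{q0, q1, q2, q3, q6, q7, q8, q10, q11}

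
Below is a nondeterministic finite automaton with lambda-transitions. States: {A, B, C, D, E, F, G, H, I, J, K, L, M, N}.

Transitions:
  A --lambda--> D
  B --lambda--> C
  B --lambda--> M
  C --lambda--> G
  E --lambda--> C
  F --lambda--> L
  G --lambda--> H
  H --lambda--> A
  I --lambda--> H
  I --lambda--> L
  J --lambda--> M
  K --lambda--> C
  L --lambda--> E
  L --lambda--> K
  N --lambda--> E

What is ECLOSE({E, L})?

{A, C, D, E, G, H, K, L}

Start with {E, L}.
From E via lambda: add C.
From L via lambda: add K.
From C via lambda: add G.
From G via lambda: add H.
From H via lambda: add A.
From A via lambda: add D.
No new states can be added; the closed set is {A, C, D, E, G, H, K, L}.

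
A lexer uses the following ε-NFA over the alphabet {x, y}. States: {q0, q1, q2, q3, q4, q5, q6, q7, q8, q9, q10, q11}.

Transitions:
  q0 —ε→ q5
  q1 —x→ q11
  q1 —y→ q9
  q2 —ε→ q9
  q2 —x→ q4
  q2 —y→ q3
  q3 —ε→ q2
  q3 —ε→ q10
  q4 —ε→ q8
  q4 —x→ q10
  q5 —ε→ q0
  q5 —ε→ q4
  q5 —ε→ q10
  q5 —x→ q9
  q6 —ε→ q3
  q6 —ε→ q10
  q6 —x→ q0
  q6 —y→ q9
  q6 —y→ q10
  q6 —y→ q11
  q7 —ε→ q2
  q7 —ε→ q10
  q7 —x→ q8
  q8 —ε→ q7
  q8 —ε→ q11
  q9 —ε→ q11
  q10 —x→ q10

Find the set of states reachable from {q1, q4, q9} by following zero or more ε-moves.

Start with {q1, q4, q9}.
From q4 via ε: add q8.
From q9 via ε: add q11.
From q8 via ε: add q7.
From q7 via ε: add q2, q10.
No new states can be added; the closed set is {q1, q2, q4, q7, q8, q9, q10, q11}.

{q1, q2, q4, q7, q8, q9, q10, q11}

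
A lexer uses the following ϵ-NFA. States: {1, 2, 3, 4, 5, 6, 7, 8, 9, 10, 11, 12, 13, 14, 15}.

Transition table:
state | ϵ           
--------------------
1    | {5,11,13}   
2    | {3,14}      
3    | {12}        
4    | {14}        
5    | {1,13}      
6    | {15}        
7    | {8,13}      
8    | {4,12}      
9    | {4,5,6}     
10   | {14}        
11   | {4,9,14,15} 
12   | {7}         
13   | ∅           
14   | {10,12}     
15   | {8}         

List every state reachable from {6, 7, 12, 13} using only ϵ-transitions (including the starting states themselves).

Start with {6, 7, 12, 13}.
From 6 via ϵ: add 15.
From 7 via ϵ: add 8.
From 8 via ϵ: add 4.
From 4 via ϵ: add 14.
From 14 via ϵ: add 10.
No new states can be added; the closed set is {4, 6, 7, 8, 10, 12, 13, 14, 15}.

{4, 6, 7, 8, 10, 12, 13, 14, 15}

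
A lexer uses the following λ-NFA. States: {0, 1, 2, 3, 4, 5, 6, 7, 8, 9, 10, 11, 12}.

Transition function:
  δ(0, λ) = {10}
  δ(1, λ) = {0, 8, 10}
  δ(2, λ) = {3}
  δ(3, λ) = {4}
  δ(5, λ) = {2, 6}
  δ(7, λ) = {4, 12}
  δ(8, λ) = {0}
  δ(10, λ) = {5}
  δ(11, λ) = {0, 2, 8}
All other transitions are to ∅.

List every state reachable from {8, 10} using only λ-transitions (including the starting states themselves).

{0, 2, 3, 4, 5, 6, 8, 10}

Start with {8, 10}.
From 8 via λ: add 0.
From 10 via λ: add 5.
From 5 via λ: add 2, 6.
From 2 via λ: add 3.
From 3 via λ: add 4.
No new states can be added; the closed set is {0, 2, 3, 4, 5, 6, 8, 10}.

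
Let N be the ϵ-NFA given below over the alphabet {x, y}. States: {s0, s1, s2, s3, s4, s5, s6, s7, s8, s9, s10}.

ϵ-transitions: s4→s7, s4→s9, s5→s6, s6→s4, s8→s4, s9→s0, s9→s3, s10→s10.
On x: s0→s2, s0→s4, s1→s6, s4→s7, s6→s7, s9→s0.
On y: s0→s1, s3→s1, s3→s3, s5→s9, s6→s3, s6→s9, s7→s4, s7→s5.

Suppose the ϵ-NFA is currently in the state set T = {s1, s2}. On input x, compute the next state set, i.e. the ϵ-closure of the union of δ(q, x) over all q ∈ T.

{s0, s3, s4, s6, s7, s9}

s1 on x → {s6}.
No x-transition from s2.
Union after reading x: {s6}.
Now take the ϵ-closure:
From s6 via ϵ: add s4.
From s4 via ϵ: add s7, s9.
From s9 via ϵ: add s0, s3.
No new states can be added; the closed set is {s0, s3, s4, s6, s7, s9}.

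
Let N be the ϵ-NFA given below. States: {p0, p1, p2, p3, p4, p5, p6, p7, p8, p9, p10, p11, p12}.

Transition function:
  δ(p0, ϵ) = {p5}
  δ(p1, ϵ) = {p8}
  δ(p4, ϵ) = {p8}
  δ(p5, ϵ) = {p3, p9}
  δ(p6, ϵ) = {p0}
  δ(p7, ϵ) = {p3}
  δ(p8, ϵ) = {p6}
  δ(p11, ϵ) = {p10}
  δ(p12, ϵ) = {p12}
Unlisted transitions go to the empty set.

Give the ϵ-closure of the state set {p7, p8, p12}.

Start with {p7, p8, p12}.
From p7 via ϵ: add p3.
From p8 via ϵ: add p6.
From p6 via ϵ: add p0.
From p0 via ϵ: add p5.
From p5 via ϵ: add p9.
No new states can be added; the closed set is {p0, p3, p5, p6, p7, p8, p9, p12}.

{p0, p3, p5, p6, p7, p8, p9, p12}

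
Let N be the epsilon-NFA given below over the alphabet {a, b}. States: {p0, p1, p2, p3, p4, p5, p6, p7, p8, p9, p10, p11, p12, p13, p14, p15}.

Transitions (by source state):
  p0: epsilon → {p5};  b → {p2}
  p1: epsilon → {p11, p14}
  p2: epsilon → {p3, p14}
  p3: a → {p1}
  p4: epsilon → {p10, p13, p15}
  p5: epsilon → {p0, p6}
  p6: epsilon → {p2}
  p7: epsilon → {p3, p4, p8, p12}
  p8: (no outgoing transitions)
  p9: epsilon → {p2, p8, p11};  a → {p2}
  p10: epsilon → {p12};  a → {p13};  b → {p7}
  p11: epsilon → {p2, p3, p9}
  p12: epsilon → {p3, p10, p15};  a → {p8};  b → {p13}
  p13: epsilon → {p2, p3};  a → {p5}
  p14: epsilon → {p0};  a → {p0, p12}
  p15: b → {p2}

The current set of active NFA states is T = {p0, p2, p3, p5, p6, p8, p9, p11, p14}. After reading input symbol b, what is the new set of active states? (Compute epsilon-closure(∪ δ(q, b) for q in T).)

{p0, p2, p3, p5, p6, p14}

p0 on b → {p2}.
No b-transition from p2, p3, p5, p6, p8, p9, p11, p14.
Union after reading b: {p2}.
Now take the epsilon-closure:
From p2 via epsilon: add p3, p14.
From p14 via epsilon: add p0.
From p0 via epsilon: add p5.
From p5 via epsilon: add p6.
No new states can be added; the closed set is {p0, p2, p3, p5, p6, p14}.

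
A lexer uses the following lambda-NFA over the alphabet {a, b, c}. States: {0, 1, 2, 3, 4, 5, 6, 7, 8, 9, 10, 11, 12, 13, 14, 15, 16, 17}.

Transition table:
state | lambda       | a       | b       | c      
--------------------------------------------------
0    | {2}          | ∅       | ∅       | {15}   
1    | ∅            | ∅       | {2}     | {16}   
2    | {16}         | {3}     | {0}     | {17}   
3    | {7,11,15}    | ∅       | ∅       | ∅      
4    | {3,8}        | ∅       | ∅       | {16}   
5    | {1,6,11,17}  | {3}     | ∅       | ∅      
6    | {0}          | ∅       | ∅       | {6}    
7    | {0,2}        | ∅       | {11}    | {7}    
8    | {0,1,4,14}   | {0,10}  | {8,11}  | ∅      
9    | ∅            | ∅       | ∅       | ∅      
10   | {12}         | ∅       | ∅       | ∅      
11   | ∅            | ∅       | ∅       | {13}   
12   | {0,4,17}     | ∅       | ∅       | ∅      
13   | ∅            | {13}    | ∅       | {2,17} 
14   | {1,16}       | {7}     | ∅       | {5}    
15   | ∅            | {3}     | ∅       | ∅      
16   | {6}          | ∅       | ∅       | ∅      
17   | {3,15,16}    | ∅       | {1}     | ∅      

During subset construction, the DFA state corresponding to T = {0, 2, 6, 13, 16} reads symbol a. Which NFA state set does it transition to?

{0, 2, 3, 6, 7, 11, 13, 15, 16}

2 on a → {3}.
13 on a → {13}.
No a-transition from 0, 6, 16.
Union after reading a: {3, 13}.
Now take the lambda-closure:
From 3 via lambda: add 7, 11, 15.
From 7 via lambda: add 0, 2.
From 2 via lambda: add 16.
From 16 via lambda: add 6.
No new states can be added; the closed set is {0, 2, 3, 6, 7, 11, 13, 15, 16}.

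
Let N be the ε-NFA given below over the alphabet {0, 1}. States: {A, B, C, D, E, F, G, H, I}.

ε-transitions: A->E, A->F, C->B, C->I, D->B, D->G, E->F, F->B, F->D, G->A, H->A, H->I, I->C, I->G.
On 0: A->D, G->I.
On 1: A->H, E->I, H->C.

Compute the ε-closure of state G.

Start with {G}.
From G via ε: add A.
From A via ε: add E, F.
From F via ε: add B, D.
No new states can be added; the closed set is {A, B, D, E, F, G}.

{A, B, D, E, F, G}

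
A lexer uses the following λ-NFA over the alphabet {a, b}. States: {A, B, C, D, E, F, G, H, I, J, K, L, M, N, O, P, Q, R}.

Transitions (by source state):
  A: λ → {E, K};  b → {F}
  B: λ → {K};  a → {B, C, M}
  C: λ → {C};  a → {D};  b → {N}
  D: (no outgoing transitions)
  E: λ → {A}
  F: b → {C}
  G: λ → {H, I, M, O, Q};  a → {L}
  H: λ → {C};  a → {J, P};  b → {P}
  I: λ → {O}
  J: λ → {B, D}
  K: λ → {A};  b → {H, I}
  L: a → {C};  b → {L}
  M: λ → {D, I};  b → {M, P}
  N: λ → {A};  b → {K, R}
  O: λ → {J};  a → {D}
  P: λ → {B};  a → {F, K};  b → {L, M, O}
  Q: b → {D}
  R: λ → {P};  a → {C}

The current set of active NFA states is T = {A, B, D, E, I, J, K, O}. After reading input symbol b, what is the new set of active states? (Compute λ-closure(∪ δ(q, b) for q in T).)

A on b → {F}.
K on b → {H, I}.
No b-transition from B, D, E, I, J, O.
Union after reading b: {F, H, I}.
Now take the λ-closure:
From H via λ: add C.
From I via λ: add O.
From O via λ: add J.
From J via λ: add B, D.
From B via λ: add K.
From K via λ: add A.
From A via λ: add E.
No new states can be added; the closed set is {A, B, C, D, E, F, H, I, J, K, O}.

{A, B, C, D, E, F, H, I, J, K, O}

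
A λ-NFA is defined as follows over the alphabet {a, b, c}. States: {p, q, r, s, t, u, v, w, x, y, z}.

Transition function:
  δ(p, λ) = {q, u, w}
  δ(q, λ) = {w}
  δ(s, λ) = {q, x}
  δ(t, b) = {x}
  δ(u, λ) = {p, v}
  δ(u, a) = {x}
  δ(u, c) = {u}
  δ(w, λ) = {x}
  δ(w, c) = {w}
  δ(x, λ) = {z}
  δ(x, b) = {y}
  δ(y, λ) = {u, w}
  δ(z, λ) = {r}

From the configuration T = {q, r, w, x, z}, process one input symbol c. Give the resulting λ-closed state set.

w on c → {w}.
No c-transition from q, r, x, z.
Union after reading c: {w}.
Now take the λ-closure:
From w via λ: add x.
From x via λ: add z.
From z via λ: add r.
No new states can be added; the closed set is {r, w, x, z}.

{r, w, x, z}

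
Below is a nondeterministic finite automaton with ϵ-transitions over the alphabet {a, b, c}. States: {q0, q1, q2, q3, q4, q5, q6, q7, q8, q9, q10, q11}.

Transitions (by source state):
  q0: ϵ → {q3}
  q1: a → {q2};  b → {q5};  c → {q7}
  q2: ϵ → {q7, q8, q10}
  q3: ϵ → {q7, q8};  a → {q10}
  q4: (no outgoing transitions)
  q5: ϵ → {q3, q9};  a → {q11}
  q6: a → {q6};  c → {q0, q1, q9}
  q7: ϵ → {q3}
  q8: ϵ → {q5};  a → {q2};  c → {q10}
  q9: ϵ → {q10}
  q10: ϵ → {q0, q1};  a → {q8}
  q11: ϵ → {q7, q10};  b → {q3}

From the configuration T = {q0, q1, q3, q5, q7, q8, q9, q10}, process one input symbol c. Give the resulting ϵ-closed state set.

{q0, q1, q3, q5, q7, q8, q9, q10}

q1 on c → {q7}.
q8 on c → {q10}.
No c-transition from q0, q3, q5, q7, q9, q10.
Union after reading c: {q7, q10}.
Now take the ϵ-closure:
From q7 via ϵ: add q3.
From q10 via ϵ: add q0, q1.
From q3 via ϵ: add q8.
From q8 via ϵ: add q5.
From q5 via ϵ: add q9.
No new states can be added; the closed set is {q0, q1, q3, q5, q7, q8, q9, q10}.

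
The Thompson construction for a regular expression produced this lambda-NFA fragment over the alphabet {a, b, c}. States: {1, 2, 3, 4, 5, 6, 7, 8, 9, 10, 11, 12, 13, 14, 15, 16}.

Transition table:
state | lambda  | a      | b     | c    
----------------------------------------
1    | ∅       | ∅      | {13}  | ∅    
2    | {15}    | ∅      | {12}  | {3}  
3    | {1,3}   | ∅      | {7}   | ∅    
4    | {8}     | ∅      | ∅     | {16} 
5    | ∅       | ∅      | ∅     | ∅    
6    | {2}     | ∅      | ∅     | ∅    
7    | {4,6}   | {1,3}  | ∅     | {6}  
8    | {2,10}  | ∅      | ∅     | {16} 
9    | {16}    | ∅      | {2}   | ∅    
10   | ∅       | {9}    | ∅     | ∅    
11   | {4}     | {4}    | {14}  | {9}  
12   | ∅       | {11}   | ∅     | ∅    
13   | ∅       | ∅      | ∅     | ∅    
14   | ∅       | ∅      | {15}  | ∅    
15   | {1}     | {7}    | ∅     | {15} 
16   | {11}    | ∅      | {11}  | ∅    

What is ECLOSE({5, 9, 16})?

{1, 2, 4, 5, 8, 9, 10, 11, 15, 16}

Start with {5, 9, 16}.
From 16 via lambda: add 11.
From 11 via lambda: add 4.
From 4 via lambda: add 8.
From 8 via lambda: add 2, 10.
From 2 via lambda: add 15.
From 15 via lambda: add 1.
No new states can be added; the closed set is {1, 2, 4, 5, 8, 9, 10, 11, 15, 16}.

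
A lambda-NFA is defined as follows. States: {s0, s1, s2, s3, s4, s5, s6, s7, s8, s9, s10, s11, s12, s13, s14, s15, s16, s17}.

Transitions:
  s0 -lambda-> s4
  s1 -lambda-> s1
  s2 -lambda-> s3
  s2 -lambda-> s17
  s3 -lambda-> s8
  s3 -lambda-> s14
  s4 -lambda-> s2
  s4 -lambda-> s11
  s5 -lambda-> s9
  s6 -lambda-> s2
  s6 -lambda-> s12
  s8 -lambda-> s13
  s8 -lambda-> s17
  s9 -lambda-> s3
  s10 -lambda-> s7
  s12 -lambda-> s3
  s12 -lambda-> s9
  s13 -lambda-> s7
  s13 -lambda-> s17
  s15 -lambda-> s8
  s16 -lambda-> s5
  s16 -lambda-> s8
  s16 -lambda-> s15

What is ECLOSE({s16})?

{s3, s5, s7, s8, s9, s13, s14, s15, s16, s17}

Start with {s16}.
From s16 via lambda: add s5, s8, s15.
From s5 via lambda: add s9.
From s8 via lambda: add s13, s17.
From s9 via lambda: add s3.
From s13 via lambda: add s7.
From s3 via lambda: add s14.
No new states can be added; the closed set is {s3, s5, s7, s8, s9, s13, s14, s15, s16, s17}.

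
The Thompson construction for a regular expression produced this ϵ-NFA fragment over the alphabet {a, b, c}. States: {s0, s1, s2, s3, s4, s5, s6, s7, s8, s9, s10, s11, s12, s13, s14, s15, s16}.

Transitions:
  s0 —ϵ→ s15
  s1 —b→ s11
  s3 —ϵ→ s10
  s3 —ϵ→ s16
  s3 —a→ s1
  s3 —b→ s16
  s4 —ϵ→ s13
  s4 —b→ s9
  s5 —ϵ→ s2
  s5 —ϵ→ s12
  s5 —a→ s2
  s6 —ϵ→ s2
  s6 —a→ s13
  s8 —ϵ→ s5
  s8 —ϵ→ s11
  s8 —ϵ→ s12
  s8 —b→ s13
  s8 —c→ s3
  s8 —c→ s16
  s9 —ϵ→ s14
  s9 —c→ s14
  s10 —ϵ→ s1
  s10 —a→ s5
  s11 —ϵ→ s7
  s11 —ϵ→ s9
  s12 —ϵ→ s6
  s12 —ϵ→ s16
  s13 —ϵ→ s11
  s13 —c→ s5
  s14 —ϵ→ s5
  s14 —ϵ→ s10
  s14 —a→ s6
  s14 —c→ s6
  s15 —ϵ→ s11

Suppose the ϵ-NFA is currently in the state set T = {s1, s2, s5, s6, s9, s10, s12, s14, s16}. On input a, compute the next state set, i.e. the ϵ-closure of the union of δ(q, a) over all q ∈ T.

s5 on a → {s2}.
s6 on a → {s13}.
s10 on a → {s5}.
s14 on a → {s6}.
No a-transition from s1, s2, s9, s12, s16.
Union after reading a: {s2, s5, s6, s13}.
Now take the ϵ-closure:
From s5 via ϵ: add s12.
From s13 via ϵ: add s11.
From s11 via ϵ: add s7, s9.
From s12 via ϵ: add s16.
From s9 via ϵ: add s14.
From s14 via ϵ: add s10.
From s10 via ϵ: add s1.
No new states can be added; the closed set is {s1, s2, s5, s6, s7, s9, s10, s11, s12, s13, s14, s16}.

{s1, s2, s5, s6, s7, s9, s10, s11, s12, s13, s14, s16}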